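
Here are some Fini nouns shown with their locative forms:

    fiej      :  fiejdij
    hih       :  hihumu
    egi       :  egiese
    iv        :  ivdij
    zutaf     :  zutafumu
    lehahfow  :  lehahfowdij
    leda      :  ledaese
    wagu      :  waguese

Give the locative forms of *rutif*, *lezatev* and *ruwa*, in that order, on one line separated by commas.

rutifumu, lezatevdij, ruwaese

The pattern is voicing of the final sound: -umu when the stem ends in a voiceless consonant (*hih*, *zutaf*); -dij when the stem ends in a voiced consonant (*fiej*, *iv*, *lehahfow*); -ese when the stem ends in a vowel (*egi*, *leda*, *wagu*).
*rutif* — final sound /f/ (a voiceless consonant) → -umu → *rutifumu*.
Since the final sound of *lezatev* is /v/ (a voiced consonant), it takes -dij, giving *lezatevdij*.
The final sound of *ruwa* is /a/, which is a vowel, so the suffix is -ese, giving *ruwaese*.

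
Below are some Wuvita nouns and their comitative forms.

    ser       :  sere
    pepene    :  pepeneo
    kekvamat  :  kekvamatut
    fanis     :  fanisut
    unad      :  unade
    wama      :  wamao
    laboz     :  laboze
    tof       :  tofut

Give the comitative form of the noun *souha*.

souhao

Looking at the final sound of each stem: -ut when the stem ends in a voiceless consonant (*kekvamat*, *fanis*, *tof*); -e when the stem ends in a voiced consonant (*ser*, *unad*, *laboz*); -o when the stem ends in a vowel (*pepene*, *wama*).
The final sound of *souha* is /a/, which is a vowel, so the suffix is -o, giving *souhao*.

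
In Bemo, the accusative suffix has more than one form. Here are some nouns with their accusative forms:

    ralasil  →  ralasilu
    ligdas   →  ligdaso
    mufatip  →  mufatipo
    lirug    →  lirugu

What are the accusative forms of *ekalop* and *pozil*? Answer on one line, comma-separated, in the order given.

Looking at the final consonant of each stem: -o when the stem ends in a voiceless consonant (*ligdas*, *mufatip*); -u when the stem ends in a voiced consonant (*ralasil*, *lirug*).
Since the final consonant of *ekalop* is /p/ (voiceless), it takes -o, giving *ekalopo*.
*pozil*: final consonant = /l/, voiced → -u → *pozilu*.

ekalopo, pozilu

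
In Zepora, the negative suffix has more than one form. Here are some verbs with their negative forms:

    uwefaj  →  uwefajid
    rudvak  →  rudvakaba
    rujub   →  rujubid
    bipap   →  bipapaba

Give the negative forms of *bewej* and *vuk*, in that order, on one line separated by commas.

bewejid, vukaba

The pattern is voicing of the final consonant: -aba when the stem ends in a voiceless consonant (*rudvak*, *bipap*); -id when the stem ends in a voiced consonant (*uwefaj*, *rujub*).
The final consonant of *bewej* is /j/, which is voiced, so the suffix is -id, giving *bewejid*.
The final consonant of *vuk* is /k/, which is voiceless, so the suffix is -aba, giving *vukaba*.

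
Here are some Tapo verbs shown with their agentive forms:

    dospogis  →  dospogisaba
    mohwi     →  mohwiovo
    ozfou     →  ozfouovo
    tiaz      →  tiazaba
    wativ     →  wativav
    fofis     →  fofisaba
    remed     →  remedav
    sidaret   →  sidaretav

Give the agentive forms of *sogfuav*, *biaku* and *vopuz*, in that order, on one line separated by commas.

sogfuavav, biakuovo, vopuzaba

The suffix is conditioned by the final sound: -aba when the stem ends in a sibilant (*dospogis*, *tiaz*, *fofis*); -av when the stem ends in a non-sibilant consonant (*wativ*, *remed*, *sidaret*); -ovo when the stem ends in a vowel (*mohwi*, *ozfou*).
The final sound of *sogfuav* is /v/, which is a non-sibilant consonant, so the suffix is -av, giving *sogfuavav*.
The final sound of *biaku* is /u/, which is a vowel, so the suffix is -ovo, giving *biakuovo*.
The final sound of *vopuz* is /z/, which is a sibilant, so the suffix is -aba, giving *vopuzaba*.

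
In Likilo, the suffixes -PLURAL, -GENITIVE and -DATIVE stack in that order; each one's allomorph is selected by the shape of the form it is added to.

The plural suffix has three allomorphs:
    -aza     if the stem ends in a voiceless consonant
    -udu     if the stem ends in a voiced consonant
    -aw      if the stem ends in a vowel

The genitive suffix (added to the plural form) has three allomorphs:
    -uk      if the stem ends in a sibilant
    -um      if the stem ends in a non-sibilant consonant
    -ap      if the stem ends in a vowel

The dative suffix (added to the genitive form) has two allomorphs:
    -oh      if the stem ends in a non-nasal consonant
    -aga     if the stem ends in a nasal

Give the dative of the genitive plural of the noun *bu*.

buawumaga

Since the final sound of *bu* is /u/ (a vowel), it takes -aw, giving *buaw*.
Since the final sound of the plural form *buaw* is /w/ (a non-sibilant consonant), it takes -um, giving *buawum*.
The final consonant of the genitive form *buawum* is /m/, which is a nasal, so the dative suffix is -aga, giving *buawumaga*.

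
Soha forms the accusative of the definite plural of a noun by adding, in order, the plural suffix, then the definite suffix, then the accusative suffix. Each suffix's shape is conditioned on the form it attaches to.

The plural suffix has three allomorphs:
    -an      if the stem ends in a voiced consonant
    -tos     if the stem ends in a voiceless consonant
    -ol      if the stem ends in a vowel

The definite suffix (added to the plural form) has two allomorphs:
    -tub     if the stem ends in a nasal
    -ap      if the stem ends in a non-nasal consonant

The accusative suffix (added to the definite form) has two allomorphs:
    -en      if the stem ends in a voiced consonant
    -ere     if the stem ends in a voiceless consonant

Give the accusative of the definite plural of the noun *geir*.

*geir*: final sound = /r/, a voiced consonant → -an → *geiran*.
Since the final consonant of the plural form *geiran* is /n/ (a nasal), it takes -tub, giving *geirantub*.
The definite form *geirantub* — final consonant /b/ (voiced) → -en → *geirantuben*.

geirantuben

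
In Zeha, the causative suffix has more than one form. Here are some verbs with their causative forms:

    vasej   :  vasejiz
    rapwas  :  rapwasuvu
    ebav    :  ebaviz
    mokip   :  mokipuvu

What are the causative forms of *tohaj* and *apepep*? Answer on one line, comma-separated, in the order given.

Looking at the final consonant of each stem: -uvu when the stem ends in a voiceless consonant (*rapwas*, *mokip*); -iz when the stem ends in a voiced consonant (*vasej*, *ebav*).
Since the final consonant of *tohaj* is /j/ (voiced), it takes -iz, giving *tohajiz*.
Since the final consonant of *apepep* is /p/ (voiceless), it takes -uvu, giving *apepepuvu*.

tohajiz, apepepuvu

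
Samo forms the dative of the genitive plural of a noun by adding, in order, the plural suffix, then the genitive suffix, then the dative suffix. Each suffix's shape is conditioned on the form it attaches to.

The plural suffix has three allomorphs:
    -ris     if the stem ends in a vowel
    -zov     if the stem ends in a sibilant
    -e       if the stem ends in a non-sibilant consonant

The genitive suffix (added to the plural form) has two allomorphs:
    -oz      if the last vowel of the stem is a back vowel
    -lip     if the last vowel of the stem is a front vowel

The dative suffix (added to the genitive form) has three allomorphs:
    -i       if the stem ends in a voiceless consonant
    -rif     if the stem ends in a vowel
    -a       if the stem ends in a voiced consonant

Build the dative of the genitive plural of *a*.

The final sound of *a* is /a/, which is a vowel, so the plural suffix is -ris, giving *aris*.
The plural form *aris*: last vowel = /i/, a front vowel → -lip → *arislip*.
The genitive form *arislip* — final sound /p/ (a voiceless consonant) → -i → *arislipi*.

arislipi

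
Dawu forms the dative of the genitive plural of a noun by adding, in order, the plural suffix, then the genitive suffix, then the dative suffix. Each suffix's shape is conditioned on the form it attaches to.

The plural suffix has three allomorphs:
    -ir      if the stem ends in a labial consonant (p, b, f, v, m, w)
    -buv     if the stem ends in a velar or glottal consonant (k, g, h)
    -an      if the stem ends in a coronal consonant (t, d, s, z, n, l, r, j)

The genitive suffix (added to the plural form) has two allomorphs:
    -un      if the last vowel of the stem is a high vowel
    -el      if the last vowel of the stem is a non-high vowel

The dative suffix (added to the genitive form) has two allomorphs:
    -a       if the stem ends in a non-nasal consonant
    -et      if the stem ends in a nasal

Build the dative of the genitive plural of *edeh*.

edehbuvunet

The final consonant of *edeh* is /h/, which is velar/glottal, so the plural suffix is -buv, giving *edehbuv*.
The plural form *edehbuv* — last vowel /u/ (a high vowel) → -un → *edehbuvun*.
The genitive form *edehbuvun*: final consonant = /n/, a nasal → -et → *edehbuvunet*.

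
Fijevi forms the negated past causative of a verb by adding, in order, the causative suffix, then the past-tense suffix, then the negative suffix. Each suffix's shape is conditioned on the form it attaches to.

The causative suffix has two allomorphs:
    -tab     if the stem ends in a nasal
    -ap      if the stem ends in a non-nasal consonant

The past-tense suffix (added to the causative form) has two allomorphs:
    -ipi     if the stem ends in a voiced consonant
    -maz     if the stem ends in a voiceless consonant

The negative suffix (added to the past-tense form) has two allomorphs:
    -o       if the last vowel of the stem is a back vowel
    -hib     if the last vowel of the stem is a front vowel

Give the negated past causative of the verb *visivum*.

visivumtabipihib

Since the final consonant of *visivum* is /m/ (a nasal), it takes -tab, giving *visivumtab*.
Since the final consonant of the causative form *visivumtab* is /b/ (voiced), it takes -ipi, giving *visivumtabipi*.
The past-tense form *visivumtabipi* — last vowel /i/ (a front vowel) → -hib → *visivumtabipihib*.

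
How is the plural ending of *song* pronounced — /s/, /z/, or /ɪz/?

The stem *song* ends in a voiced non-sibilant sound.
The plural suffix surfaces as /ɪz/ after sibilants, /s/ after other voiceless consonants, and /z/ after other voiced sounds.
So the plural -s on *song* is pronounced /z/.

/z/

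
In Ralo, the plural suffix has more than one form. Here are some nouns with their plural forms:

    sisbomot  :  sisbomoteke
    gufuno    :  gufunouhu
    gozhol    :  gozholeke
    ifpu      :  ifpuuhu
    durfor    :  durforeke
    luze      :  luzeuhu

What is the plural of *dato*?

datouhu

The pattern is consonant vs. vowel: -eke when the stem ends in a consonant (*sisbomot*, *gozhol*, *durfor*); -uhu when the stem ends in a vowel (*gufuno*, *ifpu*, *luze*).
The final sound of *dato* is /o/, which is a vowel, so the suffix is -uhu, giving *datouhu*.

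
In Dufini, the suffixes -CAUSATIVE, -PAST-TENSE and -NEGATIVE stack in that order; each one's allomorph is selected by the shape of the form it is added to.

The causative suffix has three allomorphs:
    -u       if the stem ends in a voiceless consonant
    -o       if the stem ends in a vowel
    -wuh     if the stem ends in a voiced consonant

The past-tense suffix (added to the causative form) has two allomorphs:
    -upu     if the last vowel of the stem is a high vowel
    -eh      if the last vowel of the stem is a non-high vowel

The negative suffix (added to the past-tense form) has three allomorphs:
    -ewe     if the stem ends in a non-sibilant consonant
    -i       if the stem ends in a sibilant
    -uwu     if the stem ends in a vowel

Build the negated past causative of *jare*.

jareoehewe

*jare* — final sound /e/ (a vowel) → -o → *jareo*.
Since the last vowel of the causative form *jareo* is /o/ (a non-high vowel), it takes -eh, giving *jareoeh*.
The past-tense form *jareoeh*: final sound = /h/, a non-sibilant consonant → -ewe → *jareoehewe*.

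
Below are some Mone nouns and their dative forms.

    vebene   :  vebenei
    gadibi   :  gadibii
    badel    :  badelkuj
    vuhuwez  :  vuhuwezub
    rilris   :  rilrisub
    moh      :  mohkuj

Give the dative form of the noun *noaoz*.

Looking at the final sound of each stem: -ub when the stem ends in a sibilant (*vuhuwez*, *rilris*); -kuj when the stem ends in a non-sibilant consonant (*badel*, *moh*); -i when the stem ends in a vowel (*vebene*, *gadibi*).
*noaoz* — final sound /z/ (a sibilant) → -ub → *noaozub*.

noaozub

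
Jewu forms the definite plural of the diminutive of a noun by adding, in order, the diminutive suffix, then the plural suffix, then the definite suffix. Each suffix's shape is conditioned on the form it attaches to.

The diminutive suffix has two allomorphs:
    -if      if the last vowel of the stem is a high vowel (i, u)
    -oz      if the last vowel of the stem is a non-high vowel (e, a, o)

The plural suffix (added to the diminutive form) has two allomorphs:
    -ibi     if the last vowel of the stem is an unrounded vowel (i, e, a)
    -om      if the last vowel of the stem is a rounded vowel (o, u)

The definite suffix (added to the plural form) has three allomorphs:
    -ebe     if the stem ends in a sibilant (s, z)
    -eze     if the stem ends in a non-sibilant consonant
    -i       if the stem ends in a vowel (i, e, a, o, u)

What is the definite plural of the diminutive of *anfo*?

The last vowel of *anfo* is /o/, which is a non-high vowel, so the diminutive suffix is -oz, giving *anfooz*.
The last vowel of the diminutive form *anfooz* is /o/, which is a rounded vowel, so the plural suffix is -om, giving *anfoozom*.
Since the final sound of the plural form *anfoozom* is /m/ (a non-sibilant consonant), it takes -eze, giving *anfoozomeze*.

anfoozomeze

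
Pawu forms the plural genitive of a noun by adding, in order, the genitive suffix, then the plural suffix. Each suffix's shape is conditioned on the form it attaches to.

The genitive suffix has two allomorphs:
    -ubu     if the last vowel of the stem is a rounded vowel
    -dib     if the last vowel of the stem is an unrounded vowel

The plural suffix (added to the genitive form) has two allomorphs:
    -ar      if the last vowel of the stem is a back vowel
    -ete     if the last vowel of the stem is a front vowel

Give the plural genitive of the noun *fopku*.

fopkuubuar

*fopku* — last vowel /u/ (a rounded vowel) → -ubu → *fopkuubu*.
The last vowel of the genitive form *fopkuubu* is /u/, which is a back vowel, so the plural suffix is -ar, giving *fopkuubuar*.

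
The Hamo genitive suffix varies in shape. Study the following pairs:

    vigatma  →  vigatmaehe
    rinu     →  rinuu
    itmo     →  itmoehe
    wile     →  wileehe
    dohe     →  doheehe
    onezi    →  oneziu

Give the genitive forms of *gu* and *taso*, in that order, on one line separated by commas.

guu, tasoehe

The alternation tracks the last vowel of the stem — -u when the last vowel of the stem is a high vowel (*rinu*, *onezi*); -ehe when the last vowel of the stem is a non-high vowel (*vigatma*, *itmo*, *wile*, *dohe*).
*gu*: last vowel = /u/, a high vowel → -u → *guu*.
*taso* — last vowel /o/ (a non-high vowel) → -ehe → *tasoehe*.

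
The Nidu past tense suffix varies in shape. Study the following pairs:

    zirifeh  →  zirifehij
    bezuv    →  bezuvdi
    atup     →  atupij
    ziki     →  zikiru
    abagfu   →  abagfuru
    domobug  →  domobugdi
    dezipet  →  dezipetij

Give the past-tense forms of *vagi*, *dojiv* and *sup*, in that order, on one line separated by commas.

vagiru, dojivdi, supij

The pattern is voicing of the final sound: -ij when the stem ends in a voiceless consonant (*zirifeh*, *atup*, *dezipet*); -di when the stem ends in a voiced consonant (*bezuv*, *domobug*); -ru when the stem ends in a vowel (*ziki*, *abagfu*).
*vagi* — final sound /i/ (a vowel) → -ru → *vagiru*.
*dojiv* — final sound /v/ (a voiced consonant) → -di → *dojivdi*.
The final sound of *sup* is /p/, which is a voiceless consonant, so the suffix is -ij, giving *supij*.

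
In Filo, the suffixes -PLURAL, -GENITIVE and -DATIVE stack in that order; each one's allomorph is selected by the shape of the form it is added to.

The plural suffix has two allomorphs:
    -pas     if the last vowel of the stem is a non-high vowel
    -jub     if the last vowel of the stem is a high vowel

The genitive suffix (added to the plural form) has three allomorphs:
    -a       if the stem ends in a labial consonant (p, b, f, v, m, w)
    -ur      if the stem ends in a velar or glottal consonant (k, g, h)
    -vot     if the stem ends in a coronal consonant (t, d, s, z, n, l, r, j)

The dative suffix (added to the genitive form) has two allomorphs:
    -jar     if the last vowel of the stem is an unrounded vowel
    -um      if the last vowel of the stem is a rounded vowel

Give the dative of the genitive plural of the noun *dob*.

dobpasvotum

Since the last vowel of *dob* is /o/ (a non-high vowel), it takes -pas, giving *dobpas*.
The final consonant of the plural form *dobpas* is /s/, which is coronal, so the genitive suffix is -vot, giving *dobpasvot*.
The genitive form *dobpasvot* — last vowel /o/ (a rounded vowel) → -um → *dobpasvotum*.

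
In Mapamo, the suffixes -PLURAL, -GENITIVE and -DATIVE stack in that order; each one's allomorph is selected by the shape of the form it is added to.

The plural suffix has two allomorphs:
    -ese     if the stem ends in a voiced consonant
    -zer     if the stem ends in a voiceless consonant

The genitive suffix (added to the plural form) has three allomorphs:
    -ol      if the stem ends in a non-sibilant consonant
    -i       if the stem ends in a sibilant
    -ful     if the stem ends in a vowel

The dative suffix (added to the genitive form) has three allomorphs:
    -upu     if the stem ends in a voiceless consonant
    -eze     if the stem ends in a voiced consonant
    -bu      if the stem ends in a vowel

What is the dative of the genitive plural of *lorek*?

lorekzeroleze

Since the final consonant of *lorek* is /k/ (voiceless), it takes -zer, giving *lorekzer*.
The plural form *lorekzer* — final sound /r/ (a non-sibilant consonant) → -ol → *lorekzerol*.
Since the final sound of the genitive form *lorekzerol* is /l/ (a voiced consonant), it takes -eze, giving *lorekzeroleze*.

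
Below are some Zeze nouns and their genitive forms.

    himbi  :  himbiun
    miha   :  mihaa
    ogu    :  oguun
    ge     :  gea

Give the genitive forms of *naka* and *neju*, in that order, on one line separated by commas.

nakaa, nejuun

Looking at the last vowel of each stem: -un when the last vowel of the stem is a high vowel (*himbi*, *ogu*); -a when the last vowel of the stem is a non-high vowel (*miha*, *ge*).
Since the last vowel of *naka* is /a/ (a non-high vowel), it takes -a, giving *nakaa*.
The last vowel of *neju* is /u/, which is a high vowel, so the suffix is -un, giving *nejuun*.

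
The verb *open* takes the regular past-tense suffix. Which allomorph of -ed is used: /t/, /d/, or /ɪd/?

The stem *open* ends in a voiced sound other than /d/.
The -ed suffix is realized as /ɪd/ after /t, d/; as /t/ after other voiceless consonants; and as /d/ after other voiced sounds.
So -ed on *open* is pronounced /d/.

/d/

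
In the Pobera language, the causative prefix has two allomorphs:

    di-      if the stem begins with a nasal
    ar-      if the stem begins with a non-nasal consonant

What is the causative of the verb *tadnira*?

artadnira

The first consonant of *tadnira* is /t/, which is non-nasal, so the prefix is ar-, giving *artadnira*.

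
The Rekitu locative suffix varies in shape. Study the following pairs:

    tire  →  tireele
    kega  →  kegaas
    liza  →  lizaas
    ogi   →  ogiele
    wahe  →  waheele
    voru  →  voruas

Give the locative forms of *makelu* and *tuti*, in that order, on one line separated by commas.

The pattern is front/back vowel harmony: -ele when the last vowel of the stem is a front vowel (*tire*, *ogi*, *wahe*); -as when the last vowel of the stem is a back vowel (*kega*, *liza*, *voru*).
The last vowel of *makelu* is /u/, which is a back vowel, so the suffix is -as, giving *makeluas*.
The last vowel of *tuti* is /i/, which is a front vowel, so the suffix is -ele, giving *tutiele*.

makeluas, tutiele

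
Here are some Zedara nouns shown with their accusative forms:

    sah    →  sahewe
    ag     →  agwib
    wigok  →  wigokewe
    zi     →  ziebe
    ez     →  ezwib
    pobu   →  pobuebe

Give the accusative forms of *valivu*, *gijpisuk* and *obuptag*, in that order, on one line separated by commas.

Looking at the final sound of each stem: -ewe when the stem ends in a voiceless consonant (*sah*, *wigok*); -wib when the stem ends in a voiced consonant (*ag*, *ez*); -ebe when the stem ends in a vowel (*zi*, *pobu*).
Since the final sound of *valivu* is /u/ (a vowel), it takes -ebe, giving *valivuebe*.
Since the final sound of *gijpisuk* is /k/ (a voiceless consonant), it takes -ewe, giving *gijpisukewe*.
*obuptag* — final sound /g/ (a voiced consonant) → -wib → *obuptagwib*.

valivuebe, gijpisukewe, obuptagwib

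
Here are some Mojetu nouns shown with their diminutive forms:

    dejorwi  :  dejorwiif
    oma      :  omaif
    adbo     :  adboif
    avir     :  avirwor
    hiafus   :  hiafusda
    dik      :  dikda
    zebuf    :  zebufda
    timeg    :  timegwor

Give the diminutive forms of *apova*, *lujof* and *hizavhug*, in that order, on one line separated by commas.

The alternation tracks the final sound of the stem — -da when the stem ends in a voiceless consonant (*hiafus*, *dik*, *zebuf*); -wor when the stem ends in a voiced consonant (*avir*, *timeg*); -if when the stem ends in a vowel (*dejorwi*, *oma*, *adbo*).
The final sound of *apova* is /a/, which is a vowel, so the suffix is -if, giving *apovaif*.
The final sound of *lujof* is /f/, which is a voiceless consonant, so the suffix is -da, giving *lujofda*.
*hizavhug*: final sound = /g/, a voiced consonant → -wor → *hizavhugwor*.

apovaif, lujofda, hizavhugwor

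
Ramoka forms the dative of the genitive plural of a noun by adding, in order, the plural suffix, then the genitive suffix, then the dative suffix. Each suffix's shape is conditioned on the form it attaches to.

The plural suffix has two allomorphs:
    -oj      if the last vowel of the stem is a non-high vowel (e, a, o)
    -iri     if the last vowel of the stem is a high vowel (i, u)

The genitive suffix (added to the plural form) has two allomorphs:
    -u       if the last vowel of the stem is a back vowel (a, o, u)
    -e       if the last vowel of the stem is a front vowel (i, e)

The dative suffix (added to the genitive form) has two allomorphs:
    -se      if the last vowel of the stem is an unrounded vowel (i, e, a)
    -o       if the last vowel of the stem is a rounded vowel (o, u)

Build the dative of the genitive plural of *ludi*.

*ludi* — last vowel /i/ (a high vowel) → -iri → *ludiiri*.
The last vowel of the plural form *ludiiri* is /i/, which is a front vowel, so the genitive suffix is -e, giving *ludiirie*.
Since the last vowel of the genitive form *ludiirie* is /e/ (an unrounded vowel), it takes -se, giving *ludiiriese*.

ludiiriese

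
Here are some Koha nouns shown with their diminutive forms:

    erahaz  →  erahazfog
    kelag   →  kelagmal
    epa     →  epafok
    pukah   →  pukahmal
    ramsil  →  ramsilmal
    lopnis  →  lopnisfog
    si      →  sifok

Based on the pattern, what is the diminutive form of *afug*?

afugmal

The pattern is sibilance of the final sound: -fog when the stem ends in a sibilant (*erahaz*, *lopnis*); -mal when the stem ends in a non-sibilant consonant (*kelag*, *pukah*, *ramsil*); -fok when the stem ends in a vowel (*epa*, *si*).
The final sound of *afug* is /g/, which is a non-sibilant consonant, so the suffix is -mal, giving *afugmal*.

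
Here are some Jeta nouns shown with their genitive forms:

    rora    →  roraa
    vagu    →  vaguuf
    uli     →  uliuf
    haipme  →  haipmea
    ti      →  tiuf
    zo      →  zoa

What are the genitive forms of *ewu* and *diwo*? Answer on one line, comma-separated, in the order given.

The alternation tracks the last vowel of the stem — -uf when the last vowel of the stem is a high vowel (*vagu*, *uli*, *ti*); -a when the last vowel of the stem is a non-high vowel (*rora*, *haipme*, *zo*).
*ewu*: last vowel = /u/, a high vowel → -uf → *ewuuf*.
*diwo*: last vowel = /o/, a non-high vowel → -a → *diwoa*.

ewuuf, diwoa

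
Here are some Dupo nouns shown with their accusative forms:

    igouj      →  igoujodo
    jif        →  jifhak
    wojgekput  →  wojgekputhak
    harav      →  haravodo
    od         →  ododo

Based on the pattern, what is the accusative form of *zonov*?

zonovodo

The suffix is conditioned by the final consonant: -hak when the stem ends in a voiceless consonant (*jif*, *wojgekput*); -odo when the stem ends in a voiced consonant (*igouj*, *harav*, *od*).
*zonov* — final consonant /v/ (voiced) → -odo → *zonovodo*.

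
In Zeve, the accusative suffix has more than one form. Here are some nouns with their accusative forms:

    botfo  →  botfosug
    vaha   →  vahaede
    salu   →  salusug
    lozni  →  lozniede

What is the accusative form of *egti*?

The pattern is rounding harmony: -sug when the last vowel of the stem is a rounded vowel (*botfo*, *salu*); -ede when the last vowel of the stem is an unrounded vowel (*vaha*, *lozni*).
*egti*: last vowel = /i/, an unrounded vowel → -ede → *egtiede*.

egtiede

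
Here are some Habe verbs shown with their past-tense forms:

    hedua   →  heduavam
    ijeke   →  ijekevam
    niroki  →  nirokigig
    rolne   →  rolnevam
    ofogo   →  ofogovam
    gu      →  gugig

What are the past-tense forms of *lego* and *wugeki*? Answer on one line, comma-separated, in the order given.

The pattern is height harmony: -gig when the last vowel of the stem is a high vowel (*niroki*, *gu*); -vam when the last vowel of the stem is a non-high vowel (*hedua*, *ijeke*, *rolne*, *ofogo*).
Since the last vowel of *lego* is /o/ (a non-high vowel), it takes -vam, giving *legovam*.
*wugeki*: last vowel = /i/, a high vowel → -gig → *wugekigig*.

legovam, wugekigig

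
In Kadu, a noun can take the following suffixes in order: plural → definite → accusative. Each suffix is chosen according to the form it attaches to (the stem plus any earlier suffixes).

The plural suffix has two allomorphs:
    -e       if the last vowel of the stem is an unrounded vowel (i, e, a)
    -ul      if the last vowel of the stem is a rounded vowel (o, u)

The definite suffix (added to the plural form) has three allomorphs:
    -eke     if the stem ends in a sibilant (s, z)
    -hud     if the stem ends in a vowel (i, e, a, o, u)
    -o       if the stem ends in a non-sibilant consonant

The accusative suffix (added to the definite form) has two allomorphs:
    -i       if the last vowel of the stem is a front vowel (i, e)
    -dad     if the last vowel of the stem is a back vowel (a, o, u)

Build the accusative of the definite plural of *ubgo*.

Since the last vowel of *ubgo* is /o/ (a rounded vowel), it takes -ul, giving *ubgoul*.
The plural form *ubgoul* — final sound /l/ (a non-sibilant consonant) → -o → *ubgoulo*.
The definite form *ubgoulo*: last vowel = /o/, a back vowel → -dad → *ubgoulodad*.

ubgoulodad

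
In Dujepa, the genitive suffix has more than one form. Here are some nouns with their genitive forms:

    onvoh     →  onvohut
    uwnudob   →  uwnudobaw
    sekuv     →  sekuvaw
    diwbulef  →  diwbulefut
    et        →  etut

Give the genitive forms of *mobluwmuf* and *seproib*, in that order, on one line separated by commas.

The alternation tracks the final consonant of the stem — -ut when the stem ends in a voiceless consonant (*onvoh*, *diwbulef*, *et*); -aw when the stem ends in a voiced consonant (*uwnudob*, *sekuv*).
*mobluwmuf*: final consonant = /f/, voiceless → -ut → *mobluwmufut*.
*seproib*: final consonant = /b/, voiced → -aw → *seproibaw*.

mobluwmufut, seproibaw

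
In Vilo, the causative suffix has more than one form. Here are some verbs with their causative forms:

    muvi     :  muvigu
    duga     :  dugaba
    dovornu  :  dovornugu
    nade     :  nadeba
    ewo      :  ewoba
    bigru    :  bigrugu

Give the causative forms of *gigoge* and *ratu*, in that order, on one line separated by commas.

gigogeba, ratugu

The pattern is height harmony: -gu when the last vowel of the stem is a high vowel (*muvi*, *dovornu*, *bigru*); -ba when the last vowel of the stem is a non-high vowel (*duga*, *nade*, *ewo*).
Since the last vowel of *gigoge* is /e/ (a non-high vowel), it takes -ba, giving *gigogeba*.
*ratu*: last vowel = /u/, a high vowel → -gu → *ratugu*.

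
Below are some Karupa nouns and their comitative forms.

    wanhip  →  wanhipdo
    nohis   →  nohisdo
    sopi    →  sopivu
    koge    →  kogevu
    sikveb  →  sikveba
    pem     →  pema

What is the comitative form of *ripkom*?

The suffix is conditioned by the final sound: -do when the stem ends in a voiceless consonant (*wanhip*, *nohis*); -a when the stem ends in a voiced consonant (*sikveb*, *pem*); -vu when the stem ends in a vowel (*sopi*, *koge*).
The final sound of *ripkom* is /m/, which is a voiced consonant, so the suffix is -a, giving *ripkoma*.

ripkoma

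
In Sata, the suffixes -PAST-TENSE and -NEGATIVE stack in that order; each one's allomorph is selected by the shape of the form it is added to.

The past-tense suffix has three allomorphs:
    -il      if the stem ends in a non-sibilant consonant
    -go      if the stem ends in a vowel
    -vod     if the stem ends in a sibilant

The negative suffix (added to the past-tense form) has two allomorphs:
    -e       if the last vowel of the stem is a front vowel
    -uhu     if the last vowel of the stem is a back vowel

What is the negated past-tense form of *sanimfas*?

sanimfasvoduhu

*sanimfas* — final sound /s/ (a sibilant) → -vod → *sanimfasvod*.
The past-tense form *sanimfasvod*: last vowel = /o/, a back vowel → -uhu → *sanimfasvoduhu*.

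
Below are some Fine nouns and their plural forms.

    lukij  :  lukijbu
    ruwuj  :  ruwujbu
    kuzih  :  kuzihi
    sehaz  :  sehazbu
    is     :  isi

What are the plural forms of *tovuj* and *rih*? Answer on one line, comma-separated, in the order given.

The pattern is voicing of the final consonant: -i when the stem ends in a voiceless consonant (*kuzih*, *is*); -bu when the stem ends in a voiced consonant (*lukij*, *ruwuj*, *sehaz*).
*tovuj*: final consonant = /j/, voiced → -bu → *tovujbu*.
The final consonant of *rih* is /h/, which is voiceless, so the suffix is -i, giving *rihi*.

tovujbu, rihi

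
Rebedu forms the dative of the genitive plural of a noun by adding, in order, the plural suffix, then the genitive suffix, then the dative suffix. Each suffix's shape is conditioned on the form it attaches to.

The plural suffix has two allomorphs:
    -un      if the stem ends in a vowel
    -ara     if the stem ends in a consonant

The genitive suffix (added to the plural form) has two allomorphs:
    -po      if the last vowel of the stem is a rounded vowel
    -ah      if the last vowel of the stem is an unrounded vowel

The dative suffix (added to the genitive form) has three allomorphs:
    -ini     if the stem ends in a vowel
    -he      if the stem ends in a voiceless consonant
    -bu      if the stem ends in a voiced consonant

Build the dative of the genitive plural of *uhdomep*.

*uhdomep*: final sound = /p/, a consonant → -ara → *uhdomepara*.
Since the last vowel of the plural form *uhdomepara* is /a/ (an unrounded vowel), it takes -ah, giving *uhdomeparaah*.
Since the final sound of the genitive form *uhdomeparaah* is /h/ (a voiceless consonant), it takes -he, giving *uhdomeparaahhe*.

uhdomeparaahhe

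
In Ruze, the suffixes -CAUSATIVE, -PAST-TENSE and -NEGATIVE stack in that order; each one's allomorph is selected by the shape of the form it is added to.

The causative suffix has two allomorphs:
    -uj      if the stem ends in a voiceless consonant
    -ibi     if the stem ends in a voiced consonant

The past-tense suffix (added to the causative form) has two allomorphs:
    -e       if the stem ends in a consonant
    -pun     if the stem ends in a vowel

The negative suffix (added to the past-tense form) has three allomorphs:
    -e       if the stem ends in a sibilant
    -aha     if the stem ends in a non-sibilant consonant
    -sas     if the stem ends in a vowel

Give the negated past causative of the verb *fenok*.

fenokujesas

Since the final consonant of *fenok* is /k/ (voiceless), it takes -uj, giving *fenokuj*.
The causative form *fenokuj* — final sound /j/ (a consonant) → -e → *fenokuje*.
The past-tense form *fenokuje*: final sound = /e/, a vowel → -sas → *fenokujesas*.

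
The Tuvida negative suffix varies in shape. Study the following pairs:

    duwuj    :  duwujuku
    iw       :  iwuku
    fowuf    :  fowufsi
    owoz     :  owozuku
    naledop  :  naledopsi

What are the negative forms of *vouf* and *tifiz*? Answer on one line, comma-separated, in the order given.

Looking at the final consonant of each stem: -si when the stem ends in a voiceless consonant (*fowuf*, *naledop*); -uku when the stem ends in a voiced consonant (*duwuj*, *iw*, *owoz*).
Since the final consonant of *vouf* is /f/ (voiceless), it takes -si, giving *voufsi*.
The final consonant of *tifiz* is /z/, which is voiced, so the suffix is -uku, giving *tifizuku*.

voufsi, tifizuku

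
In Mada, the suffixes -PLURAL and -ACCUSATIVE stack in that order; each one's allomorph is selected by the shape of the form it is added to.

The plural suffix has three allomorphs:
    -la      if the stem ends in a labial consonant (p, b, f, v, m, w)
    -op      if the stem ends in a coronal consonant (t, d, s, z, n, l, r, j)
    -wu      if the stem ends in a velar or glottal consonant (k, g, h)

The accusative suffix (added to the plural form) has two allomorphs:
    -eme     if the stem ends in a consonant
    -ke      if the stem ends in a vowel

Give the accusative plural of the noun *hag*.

*hag*: final consonant = /g/, velar/glottal → -wu → *hagwu*.
The plural form *hagwu*: final sound = /u/, a vowel → -ke → *hagwuke*.

hagwuke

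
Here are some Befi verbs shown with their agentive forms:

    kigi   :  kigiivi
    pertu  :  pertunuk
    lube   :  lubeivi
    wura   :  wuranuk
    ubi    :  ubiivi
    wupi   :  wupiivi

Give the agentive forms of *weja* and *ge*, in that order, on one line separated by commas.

wejanuk, geivi

The suffix is conditioned by the last vowel: -ivi when the last vowel of the stem is a front vowel (*kigi*, *lube*, *ubi*, *wupi*); -nuk when the last vowel of the stem is a back vowel (*pertu*, *wura*).
The last vowel of *weja* is /a/, which is a back vowel, so the suffix is -nuk, giving *wejanuk*.
Since the last vowel of *ge* is /e/ (a front vowel), it takes -ivi, giving *geivi*.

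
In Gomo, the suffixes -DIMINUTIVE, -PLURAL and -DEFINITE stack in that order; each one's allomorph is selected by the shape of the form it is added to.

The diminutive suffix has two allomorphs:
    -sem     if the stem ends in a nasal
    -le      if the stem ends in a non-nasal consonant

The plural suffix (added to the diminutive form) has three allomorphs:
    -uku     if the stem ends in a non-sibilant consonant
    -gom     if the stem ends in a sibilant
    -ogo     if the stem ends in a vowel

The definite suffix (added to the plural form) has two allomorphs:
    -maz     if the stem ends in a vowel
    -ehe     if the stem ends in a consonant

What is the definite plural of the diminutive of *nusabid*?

nusabidleogomaz

*nusabid* — final consonant /d/ (non-nasal) → -le → *nusabidle*.
Since the final sound of the diminutive form *nusabidle* is /e/ (a vowel), it takes -ogo, giving *nusabidleogo*.
Since the final sound of the plural form *nusabidleogo* is /o/ (a vowel), it takes -maz, giving *nusabidleogomaz*.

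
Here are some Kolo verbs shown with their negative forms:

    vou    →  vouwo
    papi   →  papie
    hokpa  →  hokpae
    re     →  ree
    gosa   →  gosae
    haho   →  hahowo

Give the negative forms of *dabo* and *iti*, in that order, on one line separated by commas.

dabowo, itie

Looking at the last vowel of each stem: -wo when the last vowel of the stem is a rounded vowel (*vou*, *haho*); -e when the last vowel of the stem is an unrounded vowel (*papi*, *hokpa*, *re*, *gosa*).
Since the last vowel of *dabo* is /o/ (a rounded vowel), it takes -wo, giving *dabowo*.
Since the last vowel of *iti* is /i/ (an unrounded vowel), it takes -e, giving *itie*.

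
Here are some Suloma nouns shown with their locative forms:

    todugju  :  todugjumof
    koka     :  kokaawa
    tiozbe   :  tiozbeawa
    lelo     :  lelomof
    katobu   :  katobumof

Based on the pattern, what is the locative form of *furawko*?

Looking at the last vowel of each stem: -mof when the last vowel of the stem is a rounded vowel (*todugju*, *lelo*, *katobu*); -awa when the last vowel of the stem is an unrounded vowel (*koka*, *tiozbe*).
Since the last vowel of *furawko* is /o/ (a rounded vowel), it takes -mof, giving *furawkomof*.

furawkomof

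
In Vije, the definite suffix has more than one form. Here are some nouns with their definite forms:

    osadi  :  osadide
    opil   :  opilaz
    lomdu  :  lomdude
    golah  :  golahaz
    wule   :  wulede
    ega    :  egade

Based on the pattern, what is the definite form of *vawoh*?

Looking at the final sound of each stem: -az when the stem ends in a consonant (*opil*, *golah*); -de when the stem ends in a vowel (*osadi*, *lomdu*, *wule*, *ega*).
Since the final sound of *vawoh* is /h/ (a consonant), it takes -az, giving *vawohaz*.

vawohaz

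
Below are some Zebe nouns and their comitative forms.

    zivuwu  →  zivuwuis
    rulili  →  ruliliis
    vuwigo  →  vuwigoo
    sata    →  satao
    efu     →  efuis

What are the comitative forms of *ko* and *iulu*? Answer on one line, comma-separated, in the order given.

koo, iuluis

The alternation tracks the last vowel of the stem — -is when the last vowel of the stem is a high vowel (*zivuwu*, *rulili*, *efu*); -o when the last vowel of the stem is a non-high vowel (*vuwigo*, *sata*).
The last vowel of *ko* is /o/, which is a non-high vowel, so the suffix is -o, giving *koo*.
*iulu* — last vowel /u/ (a high vowel) → -is → *iuluis*.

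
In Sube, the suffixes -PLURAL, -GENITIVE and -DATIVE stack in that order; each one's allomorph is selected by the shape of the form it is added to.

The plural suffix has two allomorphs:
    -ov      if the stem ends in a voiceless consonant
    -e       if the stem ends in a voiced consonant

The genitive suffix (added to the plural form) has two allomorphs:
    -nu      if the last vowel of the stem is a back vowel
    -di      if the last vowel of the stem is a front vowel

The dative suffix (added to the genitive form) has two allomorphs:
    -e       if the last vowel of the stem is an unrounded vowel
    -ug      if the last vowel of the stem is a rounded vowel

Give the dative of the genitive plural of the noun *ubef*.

ubefovnuug

Since the final consonant of *ubef* is /f/ (voiceless), it takes -ov, giving *ubefov*.
The plural form *ubefov* — last vowel /o/ (a back vowel) → -nu → *ubefovnu*.
Since the last vowel of the genitive form *ubefovnu* is /u/ (a rounded vowel), it takes -ug, giving *ubefovnuug*.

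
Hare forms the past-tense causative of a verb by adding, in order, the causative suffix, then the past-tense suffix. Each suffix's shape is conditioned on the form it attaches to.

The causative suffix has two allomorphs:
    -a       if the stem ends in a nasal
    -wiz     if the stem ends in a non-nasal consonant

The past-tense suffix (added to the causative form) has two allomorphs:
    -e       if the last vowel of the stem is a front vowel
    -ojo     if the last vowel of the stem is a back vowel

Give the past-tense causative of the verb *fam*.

*fam*: final consonant = /m/, a nasal → -a → *fama*.
Since the last vowel of the causative form *fama* is /a/ (a back vowel), it takes -ojo, giving *famaojo*.

famaojo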